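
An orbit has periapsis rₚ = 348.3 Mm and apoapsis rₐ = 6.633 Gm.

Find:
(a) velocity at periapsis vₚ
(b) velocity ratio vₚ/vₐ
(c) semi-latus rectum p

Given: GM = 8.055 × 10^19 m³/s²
rₚ = 348.3 Mm = 3.483 × 10^8 m
rₐ = 6.633 Gm = 6.633 × 10^9 m
GM = 8.055 × 10^19 m³/s²
a = (rₚ + rₐ)/2 = 3.49065 × 10^9 m
e = (rₐ − rₚ)/(rₐ + rₚ) = (6.2847 × 10^9) / (6.9813 × 10^9) = 0.900219
(a) vₚ² = GM (2/rₚ − 1/a) = 8.055 × 10^19 × (5.74218 × 10^-9 − 2.8648 × 10^-10) = 4.39456 × 10^11 m²/s²;  vₚ = 662915 m/s ≈ 662.9 km/s
(b) vₚ/vₐ = rₐ/rₚ (angular momentum) = (6.633 × 10^9) / (3.483 × 10^8) = 19.0439 ≈ 19.04
(c) 1 − e² = 0.189605;  p = a(1 − e²) = 3.49065 × 10^9 × 0.189605 = 6.61846 × 10^8 m ≈ 661.8 Mm

Final answer:
(a) velocity at periapsis vₚ = 662.9 km/s
(b) velocity ratio vₚ/vₐ = 19.04
(c) semi-latus rectum p = 661.8 Mm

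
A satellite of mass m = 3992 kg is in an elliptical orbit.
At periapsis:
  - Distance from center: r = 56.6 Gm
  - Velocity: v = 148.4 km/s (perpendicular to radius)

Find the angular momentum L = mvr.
r = 56.6 Gm = 5.66 × 10^10 m
v = 148.4 km/s = 148400 m/s
vr = 148400 × 5.66 × 10^10 = 8.39944 × 10^15 m²/s
L = m × vr = 3992 × 8.39944 × 10^15 = 3.35306 × 10^19 kg·m²/s ≈ 3.353 × 10^19 kg·m²/s

Final answer: L = 3.353 × 10^19 kg·m²/s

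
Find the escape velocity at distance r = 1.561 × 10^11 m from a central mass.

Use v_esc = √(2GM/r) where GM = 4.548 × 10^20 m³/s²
r = 1.561 × 10^11 m
GM = 4.548 × 10^20 m³/s²
2GM/r = 2 × (4.548 × 10^20) / (1.561 × 10^11) = 5.82703 × 10^9 m²/s²
v_esc = √(2GM/r) = 76335 m/s ≈ 76.34 km/s

Final answer: 76.34 km/s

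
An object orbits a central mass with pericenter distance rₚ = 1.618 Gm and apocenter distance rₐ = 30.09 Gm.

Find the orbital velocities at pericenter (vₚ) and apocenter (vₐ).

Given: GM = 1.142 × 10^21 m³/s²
rₚ = 1.618 Gm = 1.618 × 10^9 m
rₐ = 30.09 Gm = 3.009 × 10^10 m
GM = 1.142 × 10^21 m³/s²
a = (rₚ + rₐ)/2 = 1.5854 × 10^10 m
Vis-viva: v² = GM (2/r − 1/a)
vₚ² = 1.142 × 10^21 × (1.23609 × 10^-9 − 6.30756 × 10^-11) = 1.33959 × 10^12 m²/s²
vₚ = 1.15741 × 10^6 m/s ≈ 1157 km/s
vₐ² = 1.142 × 10^21 × (6.64673 × 10^-11 − 6.30756 × 10^-11) = 3.87332 × 10^9 m²/s²
vₐ = 62236 m/s ≈ 62.24 km/s

Final answer: vₚ = 1157 km/s, vₐ = 62.24 km/s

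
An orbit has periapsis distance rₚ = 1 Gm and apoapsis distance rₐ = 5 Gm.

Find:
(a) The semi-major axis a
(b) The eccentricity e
rₚ = 1 Gm = 1 × 10^9 m
rₐ = 5 Gm = 5 × 10^9 m
(a) a = (rₚ + rₐ)/2 = 3 × 10^9 m ≈ 3 Gm
(b) e = (rₐ − rₚ)/(rₐ + rₚ) = (4 × 10^9) / (6 × 10^9) = 0.666667

Final answer:
(a) a = 3 Gm
(b) e = 0.6667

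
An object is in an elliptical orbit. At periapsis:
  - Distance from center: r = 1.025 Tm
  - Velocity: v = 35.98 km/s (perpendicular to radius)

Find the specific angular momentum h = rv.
r = 1.025 Tm = 1.025 × 10^12 m
v = 35.98 km/s = 35980 m/s
h = rv = 1.025 × 10^12 × 35980 = 3.68795 × 10^16 m²/s ≈ 3.688 × 10^16 m²/s

Final answer: h = 3.688 × 10^16 m²/s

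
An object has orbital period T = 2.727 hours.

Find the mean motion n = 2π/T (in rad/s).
T = 2.727 hours = 9817.2 s
n = 2π / 9817.2 s = 0.000640018 rad/s ≈ 0.00064 rad/s

Final answer: n = 0.00064 rad/s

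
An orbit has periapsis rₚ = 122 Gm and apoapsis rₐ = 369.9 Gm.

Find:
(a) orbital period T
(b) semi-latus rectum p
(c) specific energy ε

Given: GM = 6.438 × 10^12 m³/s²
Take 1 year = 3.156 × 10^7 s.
rₚ = 122 Gm = 1.22 × 10^11 m
rₐ = 369.9 Gm = 3.699 × 10^11 m
GM = 6.438 × 10^12 m³/s²
a = (rₚ + rₐ)/2 = 2.4595 × 10^11 m
e = (rₐ − rₚ)/(rₐ + rₚ) = (2.479 × 10^11) / (4.919 × 10^11) = 0.503964
(a) a³ = 1.48779 × 10^34 m³;  T = 2π √(a³/GM) = 2π × 4.80723 × 10^10 s = 3.02047 × 10^11 s ≈ 9571 years
(b) 1 − e² = 0.74602;  p = a(1 − e²) = 2.4595 × 10^11 × 0.74602 = 1.83484 × 10^11 m ≈ 183.5 Gm
(c) 2a = 4.919 × 10^11 m;  ε = −GM/(2a) = -13.088 J/kg ≈ -13.09 J/kg

Final answer:
(a) orbital period T = 9571 years
(b) semi-latus rectum p = 183.5 Gm
(c) specific energy ε = -13.09 J/kg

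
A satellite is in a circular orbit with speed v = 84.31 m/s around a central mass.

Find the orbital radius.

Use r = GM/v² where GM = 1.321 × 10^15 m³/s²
v = 84.31 m/s
GM = 1.321 × 10^15 m³/s²
v² = 7108.18 m²/s²
r = GM/v² = (1.321 × 10^15) / 7108.18 = 1.85842 × 10^11 m ≈ 1.858 × 10^11 m

Final answer: 1.858 × 10^11 m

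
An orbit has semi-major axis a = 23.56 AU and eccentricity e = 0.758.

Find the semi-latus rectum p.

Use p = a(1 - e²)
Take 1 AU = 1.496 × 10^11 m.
a = 23.56 AU = 3.52458 × 10^12 m
e = 0.758,  e² = 0.574564,  1 − e² = 0.425436
p = a(1 − e²) = 3.52458 × 10^12 m × 0.425436 = 1.49948 × 10^12 m ≈ 10.02 AU

Final answer: p = 10.02 AU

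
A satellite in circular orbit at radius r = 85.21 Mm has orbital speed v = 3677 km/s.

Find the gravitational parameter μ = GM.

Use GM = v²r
r = 85.21 Mm = 8.521 × 10^7 m
v = 3677 km/s = 3.677 × 10^6 m/s
v² = 1.35203 × 10^13 m²/s²
GM = v²r = 1.35203 × 10^13 × 8.521 × 10^7 = 1.15207 × 10^21 m³/s²
GM ≈ 1.152 × 10^21 m³/s²

Final answer: GM = 1.152 × 10^21 m³/s²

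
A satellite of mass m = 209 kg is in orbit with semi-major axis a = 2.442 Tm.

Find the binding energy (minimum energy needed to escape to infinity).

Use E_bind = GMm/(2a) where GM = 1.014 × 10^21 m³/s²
a = 2.442 Tm = 2.442 × 10^12 m
GM = 1.014 × 10^21 m³/s²
m = 209 kg
GMm = 1.014 × 10^21 × 209 = 2.11926 × 10^23 m³·kg/s²
2a = 4.884 × 10^12 m
E_bind = GMm/(2a) = 4.33919 × 10^10 J ≈ 43.39 GJ

Final answer: 43.39 GJ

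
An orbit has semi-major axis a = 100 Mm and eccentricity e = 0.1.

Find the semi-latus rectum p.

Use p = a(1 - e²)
a = 100 Mm = 1 × 10^8 m
e = 0.1,  e² = 0.01,  1 − e² = 0.99
p = a(1 − e²) = 1 × 10^8 m × 0.99 = 9.9 × 10^7 m ≈ 99 Mm

Final answer: p = 99 Mm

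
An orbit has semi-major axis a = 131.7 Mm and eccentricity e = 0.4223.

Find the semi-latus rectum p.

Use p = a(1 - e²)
a = 131.7 Mm = 1.317 × 10^8 m
e = 0.4223,  e² = 0.178337,  1 − e² = 0.821663
p = a(1 − e²) = 1.317 × 10^8 m × 0.821663 = 1.08213 × 10^8 m ≈ 108.2 Mm

Final answer: p = 108.2 Mm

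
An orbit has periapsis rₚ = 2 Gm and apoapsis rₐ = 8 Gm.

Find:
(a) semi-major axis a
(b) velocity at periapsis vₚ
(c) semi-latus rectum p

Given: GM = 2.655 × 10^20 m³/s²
rₚ = 2 Gm = 2 × 10^9 m
rₐ = 8 Gm = 8 × 10^9 m
GM = 2.655 × 10^20 m³/s²
a = (rₚ + rₐ)/2 = 5 × 10^9 m
e = (rₐ − rₚ)/(rₐ + rₚ) = (6 × 10^9) / (1 × 10^10) = 0.6
(a) a = 5 × 10^9 m ≈ 5 Gm
(b) vₚ² = GM (2/rₚ − 1/a) = 2.655 × 10^20 × (1 × 10^-9 − 2 × 10^-10) = 2.124 × 10^11 m²/s²;  vₚ = 460869 m/s ≈ 460.9 km/s
(c) 1 − e² = 0.64;  p = a(1 − e²) = 5 × 10^9 × 0.64 = 3.2 × 10^9 m ≈ 3.2 Gm

Final answer:
(a) semi-major axis a = 5 Gm
(b) velocity at periapsis vₚ = 460.9 km/s
(c) semi-latus rectum p = 3.2 Gm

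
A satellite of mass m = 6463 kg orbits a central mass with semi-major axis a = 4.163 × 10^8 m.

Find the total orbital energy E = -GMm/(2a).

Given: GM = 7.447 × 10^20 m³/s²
a = 4.163 × 10^8 m
GM = 7.447 × 10^20 m³/s²
2a = 8.326 × 10^8 m
GMm = 7.447 × 10^20 × 6463 = 4.813 × 10^24 m³·kg/s²
E = −GMm/(2a) = -5.78068 × 10^15 J ≈ -5.781 PJ

Final answer: -5.781 PJ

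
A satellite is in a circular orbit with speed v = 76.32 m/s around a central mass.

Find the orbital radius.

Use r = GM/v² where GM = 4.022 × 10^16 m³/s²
v = 76.32 m/s
GM = 4.022 × 10^16 m³/s²
v² = 5824.74 m²/s²
r = GM/v² = (4.022 × 10^16) / 5824.74 = 6.90503 × 10^12 m ≈ 6.905 × 10^12 m

Final answer: 6.905 × 10^12 m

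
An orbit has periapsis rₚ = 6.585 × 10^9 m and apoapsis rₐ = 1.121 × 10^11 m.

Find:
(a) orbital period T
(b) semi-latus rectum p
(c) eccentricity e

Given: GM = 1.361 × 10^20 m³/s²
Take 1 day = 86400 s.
rₚ = 6.585 × 10^9 m
rₐ = 1.121 × 10^11 m
GM = 1.361 × 10^20 m³/s²
a = (rₚ + rₐ)/2 = 5.93425 × 10^10 m
e = (rₐ − rₚ)/(rₐ + rₚ) = (1.05515 × 10^11) / (1.18685 × 10^11) = 0.889034
(a) a³ = 2.08977 × 10^32 m³;  T = 2π √(a³/GM) = 2π × 1.23914 × 10^6 s = 7.78573 × 10^6 s ≈ 90.11 days
(b) 1 − e² = 0.209619;  p = a(1 − e²) = 5.93425 × 10^10 × 0.209619 = 1.24393 × 10^10 m ≈ 1.244 × 10^10 m
(c) e = 0.889034 ≈ 0.889

Final answer:
(a) orbital period T = 90.11 days
(b) semi-latus rectum p = 1.244 × 10^10 m
(c) eccentricity e = 0.889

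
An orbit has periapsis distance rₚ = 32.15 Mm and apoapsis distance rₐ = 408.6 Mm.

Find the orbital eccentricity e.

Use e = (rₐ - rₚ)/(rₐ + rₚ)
rₚ = 32.15 Mm = 3.215 × 10^7 m
rₐ = 408.6 Mm = 4.086 × 10^8 m
rₐ − rₚ = 3.7645 × 10^8 m
rₐ + rₚ = 4.4075 × 10^8 m
e = (rₐ − rₚ)/(rₐ + rₚ) = 0.854112

Final answer: e = 0.8541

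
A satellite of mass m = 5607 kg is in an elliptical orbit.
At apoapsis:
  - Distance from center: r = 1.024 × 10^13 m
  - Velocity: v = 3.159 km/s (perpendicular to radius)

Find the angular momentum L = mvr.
r = 1.024 × 10^13 m
v = 3.159 km/s = 3159 m/s
vr = 3159 × 1.024 × 10^13 = 3.23482 × 10^16 m²/s
L = m × vr = 5607 × 3.23482 × 10^16 = 1.81376 × 10^20 kg·m²/s ≈ 1.814 × 10^20 kg·m²/s

Final answer: L = 1.814 × 10^20 kg·m²/s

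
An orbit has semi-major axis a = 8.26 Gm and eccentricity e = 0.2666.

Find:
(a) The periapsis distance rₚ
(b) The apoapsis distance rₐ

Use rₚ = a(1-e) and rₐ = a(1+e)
a = 8.26 Gm = 8.26 × 10^9 m
e = 0.2666:  1 − e = 0.7334,  1 + e = 1.2666
(a) rₚ = a(1 − e) = 8.26 × 10^9 m × 0.7334 = 6.05788 × 10^9 m ≈ 6.058 Gm
(b) rₐ = a(1 + e) = 8.26 × 10^9 m × 1.2666 = 1.04621 × 10^10 m ≈ 10.46 Gm

Final answer:
(a) rₚ = 6.058 Gm
(b) rₐ = 10.46 Gm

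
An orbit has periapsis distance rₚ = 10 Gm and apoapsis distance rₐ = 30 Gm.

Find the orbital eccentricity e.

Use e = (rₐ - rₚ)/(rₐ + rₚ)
rₚ = 10 Gm = 1 × 10^10 m
rₐ = 30 Gm = 3 × 10^10 m
rₐ − rₚ = 2 × 10^10 m
rₐ + rₚ = 4 × 10^10 m
e = (rₐ − rₚ)/(rₐ + rₚ) = 0.5

Final answer: e = 0.5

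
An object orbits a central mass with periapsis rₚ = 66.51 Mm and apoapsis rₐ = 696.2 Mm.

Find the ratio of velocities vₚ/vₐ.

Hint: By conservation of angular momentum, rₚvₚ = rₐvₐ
rₚ = 66.51 Mm = 6.651 × 10^7 m
rₐ = 696.2 Mm = 6.962 × 10^8 m
rₚvₚ = rₐvₐ  ⇒  vₚ/vₐ = rₐ/rₚ
vₚ/vₐ = (6.962 × 10^8) / (6.651 × 10^7) = 10.4676

Final answer: vₚ/vₐ = 10.47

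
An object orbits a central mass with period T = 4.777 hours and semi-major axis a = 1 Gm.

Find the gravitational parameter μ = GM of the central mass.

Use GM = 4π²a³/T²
T = 4.777 hours = 17197.2 s
a = 1 Gm = 1 × 10^9 m
a³ = 1 × 10^27 m³
T² = 2.95744 × 10^8 s²
GM = 4π² × (1 × 10^27) / (2.95744 × 10^8) = 1.33489 × 10^20 m³/s²
GM ≈ 1.335 × 10^20 m³/s²

Final answer: GM = 1.335 × 10^20 m³/s²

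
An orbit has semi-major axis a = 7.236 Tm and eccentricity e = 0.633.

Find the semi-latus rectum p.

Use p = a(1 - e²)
a = 7.236 Tm = 7.236 × 10^12 m
e = 0.633,  e² = 0.400689,  1 − e² = 0.599311
p = a(1 − e²) = 7.236 × 10^12 m × 0.599311 = 4.33661 × 10^12 m ≈ 4.337 Tm

Final answer: p = 4.337 Tm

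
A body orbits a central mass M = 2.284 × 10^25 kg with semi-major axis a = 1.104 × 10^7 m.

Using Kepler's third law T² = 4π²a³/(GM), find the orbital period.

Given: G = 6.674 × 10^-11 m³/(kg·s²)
M = 2.284 × 10^25 kg
GM = G × M = 6.674 × 10^-11 × 2.284 × 10^25 = 1.52434 × 10^15 m³/s²
a = 1.104 × 10^7 m
a³ = 1.34557 × 10^21 m³
T = 2π √(a³/GM) = 2π √((1.34557 × 10^21) / (1.52434 × 10^15)) = 2π × 939.534 s
T = 5903.27 s ≈ 1.64 hours

Final answer: 1.64 hours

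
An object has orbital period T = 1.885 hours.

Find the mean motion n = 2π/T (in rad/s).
T = 1.885 hours = 6786 s
n = 2π / 6786 s = 0.000925904 rad/s ≈ 0.0009259 rad/s

Final answer: n = 0.0009259 rad/s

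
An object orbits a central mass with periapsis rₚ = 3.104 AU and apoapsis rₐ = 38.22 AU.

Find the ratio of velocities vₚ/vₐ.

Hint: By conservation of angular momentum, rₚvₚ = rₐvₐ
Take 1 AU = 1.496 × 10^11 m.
rₚ = 3.104 AU = 4.64358 × 10^11 m
rₐ = 38.22 AU = 5.71771 × 10^12 m
rₚvₚ = rₐvₐ  ⇒  vₚ/vₐ = rₐ/rₚ
vₚ/vₐ = (5.71771 × 10^12) / (4.64358 × 10^11) = 12.3131

Final answer: vₚ/vₐ = 12.31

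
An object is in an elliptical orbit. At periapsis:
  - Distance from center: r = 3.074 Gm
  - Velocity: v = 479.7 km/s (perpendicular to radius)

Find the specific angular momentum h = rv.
r = 3.074 Gm = 3.074 × 10^9 m
v = 479.7 km/s = 479700 m/s
h = rv = 3.074 × 10^9 × 479700 = 1.4746 × 10^15 m²/s ≈ 1.475 × 10^15 m²/s

Final answer: h = 1.475 × 10^15 m²/s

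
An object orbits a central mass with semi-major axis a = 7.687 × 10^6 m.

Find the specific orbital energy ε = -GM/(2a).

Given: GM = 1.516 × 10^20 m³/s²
a = 7.687 × 10^6 m
GM = 1.516 × 10^20 m³/s²
2a = 1.5374 × 10^7 m
ε = −GM/(2a) = -9.8608 × 10^12 J/kg ≈ -9861 GJ/kg

Final answer: -9861 GJ/kg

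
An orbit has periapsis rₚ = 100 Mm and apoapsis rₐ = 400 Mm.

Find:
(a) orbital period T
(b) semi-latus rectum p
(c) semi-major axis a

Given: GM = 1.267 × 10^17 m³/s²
rₚ = 100 Mm = 1 × 10^8 m
rₐ = 400 Mm = 4 × 10^8 m
GM = 1.267 × 10^17 m³/s²
a = (rₚ + rₐ)/2 = 2.5 × 10^8 m
e = (rₐ − rₚ)/(rₐ + rₚ) = (3 × 10^8) / (5 × 10^8) = 0.6
(a) a³ = 1.5625 × 10^25 m³;  T = 2π √(a³/GM) = 2π × 11105.1 s = 69775.3 s ≈ 19.38 hours
(b) 1 − e² = 0.64;  p = a(1 − e²) = 2.5 × 10^8 × 0.64 = 1.6 × 10^8 m ≈ 160 Mm
(c) a = 2.5 × 10^8 m ≈ 250 Mm

Final answer:
(a) orbital period T = 19.38 hours
(b) semi-latus rectum p = 160 Mm
(c) semi-major axis a = 250 Mm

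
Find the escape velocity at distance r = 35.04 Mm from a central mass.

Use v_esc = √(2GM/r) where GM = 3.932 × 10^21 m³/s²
r = 35.04 Mm = 3.504 × 10^7 m
GM = 3.932 × 10^21 m³/s²
2GM/r = 2 × (3.932 × 10^21) / (3.504 × 10^7) = 2.24429 × 10^14 m²/s²
v_esc = √(2GM/r) = 1.4981 × 10^7 m/s ≈ 1.498 × 10^4 km/s

Final answer: 1.498 × 10^4 km/s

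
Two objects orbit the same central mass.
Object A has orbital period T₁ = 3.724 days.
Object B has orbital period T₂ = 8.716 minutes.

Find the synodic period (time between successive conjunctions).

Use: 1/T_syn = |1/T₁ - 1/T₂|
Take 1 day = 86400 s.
T₁ = 3.724 days = 321754 s
T₂ = 8.716 minutes = 522.96 s
1/T₁ = 3.10797 × 10^-6 s⁻¹
1/T₂ = 0.00191219 s⁻¹
|1/T₁ − 1/T₂| = 0.00190908 s⁻¹
T_syn = 1 / |1/T₁ − 1/T₂| = 523.811 s ≈ 8.73 minutes

Final answer: T_syn = 8.73 minutes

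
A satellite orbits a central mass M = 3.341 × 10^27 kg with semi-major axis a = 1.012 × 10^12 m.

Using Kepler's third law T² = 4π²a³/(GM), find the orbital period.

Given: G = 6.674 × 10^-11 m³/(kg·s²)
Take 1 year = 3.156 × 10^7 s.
M = 3.341 × 10^27 kg
GM = G × M = 6.674 × 10^-11 × 3.341 × 10^27 = 2.22978 × 10^17 m³/s²
a = 1.012 × 10^12 m
a³ = 1.03643 × 10^36 m³
T = 2π √(a³/GM) = 2π √((1.03643 × 10^36) / (2.22978 × 10^17)) = 2π × 2.15595 × 10^9 s
T = 1.35463 × 10^10 s ≈ 429.2 years

Final answer: 429.2 years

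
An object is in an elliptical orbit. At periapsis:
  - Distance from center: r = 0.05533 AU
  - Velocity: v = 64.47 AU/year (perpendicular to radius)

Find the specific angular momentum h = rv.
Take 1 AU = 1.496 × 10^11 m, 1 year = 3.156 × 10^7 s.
r = 0.05533 AU = 8.27737 × 10^9 m
v = 64.47 AU/year = 305599 m/s
h = rv = 8.27737 × 10^9 × 305599 = 2.52956 × 10^15 m²/s ≈ 2.53 × 10^15 m²/s

Final answer: h = 2.53 × 10^15 m²/s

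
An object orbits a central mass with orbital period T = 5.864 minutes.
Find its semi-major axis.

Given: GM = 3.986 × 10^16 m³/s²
T = 5.864 minutes = 351.84 s
GM = 3.986 × 10^16 m³/s²
Kepler's third law: a³ = GM T² / (4π²)
T² = 123791 s²
a³ = (3.986 × 10^16) × 123791 / (4π²) = 1.24988 × 10^20 m³
a = (a³)^(1/3) = 4.99984 × 10^6 m ≈ 5 Mm

Final answer: 5 Mm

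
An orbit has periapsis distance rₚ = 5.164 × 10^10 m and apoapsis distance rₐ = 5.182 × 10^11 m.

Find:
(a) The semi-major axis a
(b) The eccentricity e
rₚ = 5.164 × 10^10 m
rₐ = 5.182 × 10^11 m
(a) a = (rₚ + rₐ)/2 = 2.8492 × 10^11 m ≈ 2.849 × 10^11 m
(b) e = (rₐ − rₚ)/(rₐ + rₚ) = (4.6656 × 10^11) / (5.6984 × 10^11) = 0.818756

Final answer:
(a) a = 2.849 × 10^11 m
(b) e = 0.8188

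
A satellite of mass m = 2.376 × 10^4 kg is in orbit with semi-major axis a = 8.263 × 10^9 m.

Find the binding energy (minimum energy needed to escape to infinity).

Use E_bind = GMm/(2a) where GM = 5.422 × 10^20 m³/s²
a = 8.263 × 10^9 m
GM = 5.422 × 10^20 m³/s²
m = 2.376 × 10^4 kg
GMm = 5.422 × 10^20 × 23760 = 1.28827 × 10^25 m³·kg/s²
2a = 1.6526 × 10^10 m
E_bind = GMm/(2a) = 7.7954 × 10^14 J ≈ 779.5 TJ

Final answer: 779.5 TJ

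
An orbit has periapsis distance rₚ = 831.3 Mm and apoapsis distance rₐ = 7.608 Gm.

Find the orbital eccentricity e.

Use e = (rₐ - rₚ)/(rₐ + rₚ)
rₚ = 831.3 Mm = 8.313 × 10^8 m
rₐ = 7.608 Gm = 7.608 × 10^9 m
rₐ − rₚ = 6.7767 × 10^9 m
rₐ + rₚ = 8.4393 × 10^9 m
e = (rₐ − rₚ)/(rₐ + rₚ) = 0.802993

Final answer: e = 0.803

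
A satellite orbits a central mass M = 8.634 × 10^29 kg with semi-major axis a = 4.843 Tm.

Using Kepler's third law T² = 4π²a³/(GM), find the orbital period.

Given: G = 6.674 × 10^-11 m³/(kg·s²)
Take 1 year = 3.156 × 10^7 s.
M = 8.634 × 10^29 kg
GM = G × M = 6.674 × 10^-11 × 8.634 × 10^29 = 5.76233 × 10^19 m³/s²
a = 4.843 Tm = 4.843 × 10^12 m
a³ = 1.13591 × 10^38 m³
T = 2π √(a³/GM) = 2π √((1.13591 × 10^38) / (5.76233 × 10^19)) = 2π × 1.40402 × 10^9 s
T = 8.8217 × 10^9 s ≈ 279.5 years

Final answer: 279.5 years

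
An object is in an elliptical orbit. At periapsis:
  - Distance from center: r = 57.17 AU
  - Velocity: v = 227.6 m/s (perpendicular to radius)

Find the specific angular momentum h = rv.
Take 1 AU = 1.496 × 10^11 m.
r = 57.17 AU = 8.55263 × 10^12 m
v = 227.6 m/s
h = rv = 8.55263 × 10^12 × 227.6 = 1.94658 × 10^15 m²/s ≈ 1.947 × 10^15 m²/s

Final answer: h = 1.947 × 10^15 m²/s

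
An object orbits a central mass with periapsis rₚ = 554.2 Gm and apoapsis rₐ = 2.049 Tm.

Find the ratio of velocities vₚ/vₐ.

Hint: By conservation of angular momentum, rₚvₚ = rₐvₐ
rₚ = 554.2 Gm = 5.542 × 10^11 m
rₐ = 2.049 Tm = 2.049 × 10^12 m
rₚvₚ = rₐvₐ  ⇒  vₚ/vₐ = rₐ/rₚ
vₚ/vₐ = (2.049 × 10^12) / (5.542 × 10^11) = 3.69722

Final answer: vₚ/vₐ = 3.697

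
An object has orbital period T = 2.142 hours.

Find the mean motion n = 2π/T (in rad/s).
T = 2.142 hours = 7711.2 s
n = 2π / 7711.2 s = 0.000814813 rad/s ≈ 0.0008148 rad/s

Final answer: n = 0.0008148 rad/s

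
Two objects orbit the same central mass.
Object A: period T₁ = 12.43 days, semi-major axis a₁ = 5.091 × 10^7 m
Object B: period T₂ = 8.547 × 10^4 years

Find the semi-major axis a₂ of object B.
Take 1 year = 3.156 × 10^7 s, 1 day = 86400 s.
T₁ = 12.43 days = 1.07395 × 10^6 s
T₂ = 8.547 × 10^4 years = 2.69743 × 10^12 s
a₁ = 5.091 × 10^7 m
Kepler's third law: (T₂/T₁)² = (a₂/a₁)³  ⇒  a₂ = a₁ (T₂/T₁)^(2/3)
T₂/T₁ = 2.51169 × 10^6
(T₂/T₁)^(2/3) = 18477.5
a₂ = 5.091 × 10^7 m × 18477.5 = 9.40691 × 10^11 m ≈ 9.407 × 10^11 m

Final answer: a₂ = 9.407 × 10^11 m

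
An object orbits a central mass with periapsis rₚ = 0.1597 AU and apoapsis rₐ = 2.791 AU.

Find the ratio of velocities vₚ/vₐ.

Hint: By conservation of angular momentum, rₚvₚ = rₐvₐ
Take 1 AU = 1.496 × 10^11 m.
rₚ = 0.1597 AU = 2.38911 × 10^10 m
rₐ = 2.791 AU = 4.17534 × 10^11 m
rₚvₚ = rₐvₐ  ⇒  vₚ/vₐ = rₐ/rₚ
vₚ/vₐ = (4.17534 × 10^11) / (2.38911 × 10^10) = 17.4765

Final answer: vₚ/vₐ = 17.48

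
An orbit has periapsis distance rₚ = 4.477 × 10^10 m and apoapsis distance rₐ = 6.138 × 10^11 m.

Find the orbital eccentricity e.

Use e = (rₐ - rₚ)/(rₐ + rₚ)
rₚ = 4.477 × 10^10 m
rₐ = 6.138 × 10^11 m
rₐ − rₚ = 5.6903 × 10^11 m
rₐ + rₚ = 6.5857 × 10^11 m
e = (rₐ − rₚ)/(rₐ + rₚ) = 0.864039

Final answer: e = 0.864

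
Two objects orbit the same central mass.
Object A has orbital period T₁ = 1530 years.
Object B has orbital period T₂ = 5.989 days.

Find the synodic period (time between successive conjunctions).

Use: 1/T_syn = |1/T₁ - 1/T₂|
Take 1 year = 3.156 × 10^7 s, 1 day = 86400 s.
T₁ = 1530 years = 4.82868 × 10^10 s
T₂ = 5.989 days = 517450 s
1/T₁ = 2.07096 × 10^-11 s⁻¹
1/T₂ = 1.93256 × 10^-6 s⁻¹
|1/T₁ − 1/T₂| = 1.93253 × 10^-6 s⁻¹
T_syn = 1 / |1/T₁ − 1/T₂| = 517455 s ≈ 5.989 days

Final answer: T_syn = 5.989 days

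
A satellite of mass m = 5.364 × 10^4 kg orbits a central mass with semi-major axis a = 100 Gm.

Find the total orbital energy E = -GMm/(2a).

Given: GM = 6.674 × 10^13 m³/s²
a = 100 Gm = 1 × 10^11 m
GM = 6.674 × 10^13 m³/s²
2a = 2 × 10^11 m
GMm = 6.674 × 10^13 × 53640 = 3.57993 × 10^18 m³·kg/s²
E = −GMm/(2a) = -1.78997 × 10^7 J ≈ -17.9 MJ

Final answer: -17.9 MJ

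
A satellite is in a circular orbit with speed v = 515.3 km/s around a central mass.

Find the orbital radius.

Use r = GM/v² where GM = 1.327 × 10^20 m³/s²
v = 515.3 km/s = 515300 m/s
GM = 1.327 × 10^20 m³/s²
v² = 2.65534 × 10^11 m²/s²
r = GM/v² = (1.327 × 10^20) / (2.65534 × 10^11) = 4.99748 × 10^8 m ≈ 499.7 Mm

Final answer: 499.7 Mm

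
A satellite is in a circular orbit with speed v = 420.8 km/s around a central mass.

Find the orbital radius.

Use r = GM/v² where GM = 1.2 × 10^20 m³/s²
v = 420.8 km/s = 420800 m/s
GM = 1.2 × 10^20 m³/s²
v² = 1.77073 × 10^11 m²/s²
r = GM/v² = (1.2 × 10^20) / (1.77073 × 10^11) = 6.77688 × 10^8 m ≈ 6.777 × 10^8 m

Final answer: 6.777 × 10^8 m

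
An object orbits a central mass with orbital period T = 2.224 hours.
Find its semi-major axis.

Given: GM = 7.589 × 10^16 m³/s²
T = 2.224 hours = 8006.4 s
GM = 7.589 × 10^16 m³/s²
Kepler's third law: a³ = GM T² / (4π²)
T² = 6.41024 × 10^7 s²
a³ = (7.589 × 10^16) × (6.41024 × 10^7) / (4π²) = 1.23225 × 10^23 m³
a = (a³)^(1/3) = 4.97622 × 10^7 m ≈ 49.76 Mm

Final answer: 49.76 Mm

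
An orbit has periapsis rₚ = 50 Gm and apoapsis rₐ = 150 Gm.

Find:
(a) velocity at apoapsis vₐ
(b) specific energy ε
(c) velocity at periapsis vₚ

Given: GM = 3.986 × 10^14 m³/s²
rₚ = 50 Gm = 5 × 10^10 m
rₐ = 150 Gm = 1.5 × 10^11 m
GM = 3.986 × 10^14 m³/s²
a = (rₚ + rₐ)/2 = 1 × 10^11 m
e = (rₐ − rₚ)/(rₐ + rₚ) = (1 × 10^11) / (2 × 10^11) = 0.5
(a) vₐ² = GM (2/rₐ − 1/a) = 3.986 × 10^14 × (1.33333 × 10^-11 − 1 × 10^-11) = 1328.67 m²/s²;  vₐ = 36.4509 m/s ≈ 36.45 m/s
(b) 2a = 2 × 10^11 m;  ε = −GM/(2a) = -1993 J/kg ≈ -1.993 kJ/kg
(c) vₚ² = GM (2/rₚ − 1/a) = 3.986 × 10^14 × (4 × 10^-11 − 1 × 10^-11) = 11958 m²/s²;  vₚ = 109.353 m/s ≈ 109.4 m/s

Final answer:
(a) velocity at apoapsis vₐ = 36.45 m/s
(b) specific energy ε = -1.993 kJ/kg
(c) velocity at periapsis vₚ = 109.4 m/s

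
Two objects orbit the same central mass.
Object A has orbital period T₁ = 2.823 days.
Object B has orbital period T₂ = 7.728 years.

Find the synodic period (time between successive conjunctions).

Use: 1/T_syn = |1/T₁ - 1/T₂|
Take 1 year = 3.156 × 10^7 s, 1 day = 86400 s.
T₁ = 2.823 days = 243907 s
T₂ = 7.728 years = 2.43896 × 10^8 s
1/T₁ = 4.09992 × 10^-6 s⁻¹
1/T₂ = 4.10011 × 10^-9 s⁻¹
|1/T₁ − 1/T₂| = 4.09582 × 10^-6 s⁻¹
T_syn = 1 / |1/T₁ − 1/T₂| = 244151 s ≈ 2.826 days

Final answer: T_syn = 2.826 days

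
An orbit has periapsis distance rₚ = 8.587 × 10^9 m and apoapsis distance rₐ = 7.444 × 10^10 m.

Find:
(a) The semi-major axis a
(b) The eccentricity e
rₚ = 8.587 × 10^9 m
rₐ = 7.444 × 10^10 m
(a) a = (rₚ + rₐ)/2 = 4.15135 × 10^10 m ≈ 4.151 × 10^10 m
(b) e = (rₐ − rₚ)/(rₐ + rₚ) = (6.5853 × 10^10) / (8.3027 × 10^10) = 0.793152

Final answer:
(a) a = 4.151 × 10^10 m
(b) e = 0.7932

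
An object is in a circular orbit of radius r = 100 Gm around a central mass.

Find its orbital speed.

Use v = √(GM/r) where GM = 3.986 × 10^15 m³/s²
r = 100 Gm = 1 × 10^11 m
GM = 3.986 × 10^15 m³/s²
GM/r = (3.986 × 10^15) / (1 × 10^11) = 39860 m²/s²
v = √(GM/r) = 199.65 m/s ≈ 199.6 m/s

Final answer: 199.6 m/s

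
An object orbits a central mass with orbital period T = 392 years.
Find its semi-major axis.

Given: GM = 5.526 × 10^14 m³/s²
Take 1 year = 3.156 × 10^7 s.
T = 392 years = 1.23715 × 10^10 s
GM = 5.526 × 10^14 m³/s²
Kepler's third law: a³ = GM T² / (4π²)
T² = 1.53055 × 10^20 s²
a³ = (5.526 × 10^14) × (1.53055 × 10^20) / (4π²) = 2.14238 × 10^33 m³
a = (a³)^(1/3) = 1.28914 × 10^11 m ≈ 128.9 Gm

Final answer: 128.9 Gm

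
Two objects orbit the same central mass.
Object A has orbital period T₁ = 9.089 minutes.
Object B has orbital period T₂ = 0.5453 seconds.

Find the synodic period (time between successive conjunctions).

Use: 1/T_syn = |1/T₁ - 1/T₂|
T₁ = 9.089 minutes = 545.34 s
T₂ = 0.5453 seconds
1/T₁ = 0.00183372 s⁻¹
1/T₂ = 1.83385 s⁻¹
|1/T₁ − 1/T₂| = 1.83202 s⁻¹
T_syn = 1 / |1/T₁ − 1/T₂| = 0.545846 s ≈ 0.5458 seconds

Final answer: T_syn = 0.5458 seconds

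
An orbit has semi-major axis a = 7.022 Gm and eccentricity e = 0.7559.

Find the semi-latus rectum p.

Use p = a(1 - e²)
a = 7.022 Gm = 7.022 × 10^9 m
e = 0.7559,  e² = 0.571385,  1 − e² = 0.428615
p = a(1 − e²) = 7.022 × 10^9 m × 0.428615 = 3.00974 × 10^9 m ≈ 3.01 Gm

Final answer: p = 3.01 Gm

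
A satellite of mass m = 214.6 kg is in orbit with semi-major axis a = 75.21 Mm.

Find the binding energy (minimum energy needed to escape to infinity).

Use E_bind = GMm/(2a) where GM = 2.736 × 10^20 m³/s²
a = 75.21 Mm = 7.521 × 10^7 m
GM = 2.736 × 10^20 m³/s²
m = 214.6 kg
GMm = 2.736 × 10^20 × 214.6 = 5.87146 × 10^22 m³·kg/s²
2a = 1.5042 × 10^8 m
E_bind = GMm/(2a) = 3.90337 × 10^14 J ≈ 390.3 TJ

Final answer: 390.3 TJ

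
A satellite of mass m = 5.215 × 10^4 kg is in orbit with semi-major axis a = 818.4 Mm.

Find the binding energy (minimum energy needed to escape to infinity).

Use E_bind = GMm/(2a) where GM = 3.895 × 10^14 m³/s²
a = 818.4 Mm = 8.184 × 10^8 m
GM = 3.895 × 10^14 m³/s²
m = 5.215 × 10^4 kg
GMm = 3.895 × 10^14 × 52150 = 2.03124 × 10^19 m³·kg/s²
2a = 1.6368 × 10^9 m
E_bind = GMm/(2a) = 1.24098 × 10^10 J ≈ 12.41 GJ

Final answer: 12.41 GJ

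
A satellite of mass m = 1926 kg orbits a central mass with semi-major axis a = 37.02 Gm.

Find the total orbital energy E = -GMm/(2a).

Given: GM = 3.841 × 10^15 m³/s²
a = 37.02 Gm = 3.702 × 10^10 m
GM = 3.841 × 10^15 m³/s²
2a = 7.404 × 10^10 m
GMm = 3.841 × 10^15 × 1926 = 7.39777 × 10^18 m³·kg/s²
E = −GMm/(2a) = -9.99158 × 10^7 J ≈ -99.92 MJ

Final answer: -99.92 MJ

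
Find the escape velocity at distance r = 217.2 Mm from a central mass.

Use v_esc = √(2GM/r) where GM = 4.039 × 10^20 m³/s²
r = 217.2 Mm = 2.172 × 10^8 m
GM = 4.039 × 10^20 m³/s²
2GM/r = 2 × (4.039 × 10^20) / (2.172 × 10^8) = 3.71915 × 10^12 m²/s²
v_esc = √(2GM/r) = 1.92851 × 10^6 m/s ≈ 1929 km/s

Final answer: 1929 km/s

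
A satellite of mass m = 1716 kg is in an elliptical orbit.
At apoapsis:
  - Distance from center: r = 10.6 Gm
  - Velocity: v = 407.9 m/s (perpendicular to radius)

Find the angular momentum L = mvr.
r = 10.6 Gm = 1.06 × 10^10 m
v = 407.9 m/s
vr = 407.9 × 1.06 × 10^10 = 4.32374 × 10^12 m²/s
L = m × vr = 1716 × 4.32374 × 10^12 = 7.41954 × 10^15 kg·m²/s ≈ 7.42 × 10^15 kg·m²/s

Final answer: L = 7.42 × 10^15 kg·m²/s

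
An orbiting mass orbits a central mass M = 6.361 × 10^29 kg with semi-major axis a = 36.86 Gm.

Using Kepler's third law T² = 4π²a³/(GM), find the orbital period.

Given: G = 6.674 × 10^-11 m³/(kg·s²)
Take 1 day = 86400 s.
M = 6.361 × 10^29 kg
GM = G × M = 6.674 × 10^-11 × 6.361 × 10^29 = 4.24533 × 10^19 m³/s²
a = 36.86 Gm = 3.686 × 10^10 m
a³ = 5.00802 × 10^31 m³
T = 2π √(a³/GM) = 2π √((5.00802 × 10^31) / (4.24533 × 10^19)) = 2π × 1.08612 × 10^6 s
T = 6.82428 × 10^6 s ≈ 78.98 days

Final answer: 78.98 days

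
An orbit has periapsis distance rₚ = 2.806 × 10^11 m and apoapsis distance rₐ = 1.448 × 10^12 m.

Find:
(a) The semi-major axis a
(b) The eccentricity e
rₚ = 2.806 × 10^11 m
rₐ = 1.448 × 10^12 m
(a) a = (rₚ + rₐ)/2 = 8.643 × 10^11 m ≈ 8.643 × 10^11 m
(b) e = (rₐ − rₚ)/(rₐ + rₚ) = (1.1674 × 10^12) / (1.7286 × 10^12) = 0.675344

Final answer:
(a) a = 8.643 × 10^11 m
(b) e = 0.6753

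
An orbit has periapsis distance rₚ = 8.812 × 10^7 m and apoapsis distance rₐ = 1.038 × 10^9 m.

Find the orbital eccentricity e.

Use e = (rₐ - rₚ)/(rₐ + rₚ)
rₚ = 8.812 × 10^7 m
rₐ = 1.038 × 10^9 m
rₐ − rₚ = 9.4988 × 10^8 m
rₐ + rₚ = 1.12612 × 10^9 m
e = (rₐ − rₚ)/(rₐ + rₚ) = 0.843498

Final answer: e = 0.8435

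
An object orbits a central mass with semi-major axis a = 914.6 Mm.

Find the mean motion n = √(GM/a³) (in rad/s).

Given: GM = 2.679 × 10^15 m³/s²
a = 914.6 Mm = 9.146 × 10^8 m
GM = 2.679 × 10^15 m³/s²
a³ = 7.65057 × 10^26 m³
GM/a³ = (2.679 × 10^15) / (7.65057 × 10^26) = 3.5017 × 10^-12 s⁻²
n = √(GM/a³) = 1.87128 × 10^-6 rad/s ≈ 1.871 × 10^-6 rad/s

Final answer: n = 1.871 × 10^-6 rad/s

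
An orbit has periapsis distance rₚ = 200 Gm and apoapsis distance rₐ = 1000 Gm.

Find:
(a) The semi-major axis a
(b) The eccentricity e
rₚ = 200 Gm = 2 × 10^11 m
rₐ = 1000 Gm = 1 × 10^12 m
(a) a = (rₚ + rₐ)/2 = 6 × 10^11 m ≈ 600 Gm
(b) e = (rₐ − rₚ)/(rₐ + rₚ) = (8 × 10^11) / (1.2 × 10^12) = 0.666667

Final answer:
(a) a = 600 Gm
(b) e = 0.6667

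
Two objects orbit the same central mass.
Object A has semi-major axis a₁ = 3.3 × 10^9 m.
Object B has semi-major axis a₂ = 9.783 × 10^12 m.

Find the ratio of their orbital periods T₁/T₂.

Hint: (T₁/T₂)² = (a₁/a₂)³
a₁ = 3.3 × 10^9 m
a₂ = 9.783 × 10^12 m
a₁/a₂ = 0.00033732
T₁/T₂ = (a₁/a₂)^(3/2) = (0.00033732)^1.5 = 6.19531 × 10^-6

Final answer: T₁/T₂ = 6.195 × 10^-6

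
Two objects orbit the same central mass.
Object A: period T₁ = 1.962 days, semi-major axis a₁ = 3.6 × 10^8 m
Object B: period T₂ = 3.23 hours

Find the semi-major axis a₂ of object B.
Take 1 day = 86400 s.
T₁ = 1.962 days = 169517 s
T₂ = 3.23 hours = 11628 s
a₁ = 3.6 × 10^8 m
Kepler's third law: (T₂/T₁)² = (a₂/a₁)³  ⇒  a₂ = a₁ (T₂/T₁)^(2/3)
T₂/T₁ = 0.068595
(T₂/T₁)^(2/3) = 0.167569
a₂ = 3.6 × 10^8 m × 0.167569 = 6.0325 × 10^7 m ≈ 6.033 × 10^7 m

Final answer: a₂ = 6.033 × 10^7 m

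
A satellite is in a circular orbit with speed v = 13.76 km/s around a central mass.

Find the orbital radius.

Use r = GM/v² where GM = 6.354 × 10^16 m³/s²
v = 13.76 km/s = 13760 m/s
GM = 6.354 × 10^16 m³/s²
v² = 1.89338 × 10^8 m²/s²
r = GM/v² = (6.354 × 10^16) / (1.89338 × 10^8) = 3.35591 × 10^8 m ≈ 3.356 × 10^8 m

Final answer: 3.356 × 10^8 m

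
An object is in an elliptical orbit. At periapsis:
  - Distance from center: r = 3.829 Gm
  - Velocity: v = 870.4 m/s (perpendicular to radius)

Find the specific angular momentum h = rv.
r = 3.829 Gm = 3.829 × 10^9 m
v = 870.4 m/s
h = rv = 3.829 × 10^9 × 870.4 = 3.33276 × 10^12 m²/s ≈ 3.333 × 10^12 m²/s

Final answer: h = 3.333 × 10^12 m²/s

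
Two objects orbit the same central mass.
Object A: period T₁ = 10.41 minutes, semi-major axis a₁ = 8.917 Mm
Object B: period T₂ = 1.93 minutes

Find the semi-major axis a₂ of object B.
T₁ = 10.41 minutes = 624.6 s
T₂ = 1.93 minutes = 115.8 s
a₁ = 8.917 Mm = 8.917 × 10^6 m
Kepler's third law: (T₂/T₁)² = (a₂/a₁)³  ⇒  a₂ = a₁ (T₂/T₁)^(2/3)
T₂/T₁ = 0.185399
(T₂/T₁)^(2/3) = 0.32514
a₂ = 8.917 × 10^6 m × 0.32514 = 2.89928 × 10^6 m ≈ 2.899 Mm

Final answer: a₂ = 2.899 Mm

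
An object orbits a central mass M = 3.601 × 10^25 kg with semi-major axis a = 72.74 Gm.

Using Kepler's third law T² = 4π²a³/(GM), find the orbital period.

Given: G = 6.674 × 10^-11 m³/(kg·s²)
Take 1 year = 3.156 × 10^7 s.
M = 3.601 × 10^25 kg
GM = G × M = 6.674 × 10^-11 × 3.601 × 10^25 = 2.40331 × 10^15 m³/s²
a = 72.74 Gm = 7.274 × 10^10 m
a³ = 3.84875 × 10^32 m³
T = 2π √(a³/GM) = 2π √((3.84875 × 10^32) / (2.40331 × 10^15)) = 2π × 4.0018 × 10^8 s
T = 2.5144 × 10^9 s ≈ 79.67 years

Final answer: 79.67 years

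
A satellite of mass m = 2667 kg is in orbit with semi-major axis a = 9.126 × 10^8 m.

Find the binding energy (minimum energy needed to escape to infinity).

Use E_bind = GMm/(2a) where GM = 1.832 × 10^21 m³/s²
a = 9.126 × 10^8 m
GM = 1.832 × 10^21 m³/s²
m = 2667 kg
GMm = 1.832 × 10^21 × 2667 = 4.88594 × 10^24 m³·kg/s²
2a = 1.8252 × 10^9 m
E_bind = GMm/(2a) = 2.67694 × 10^15 J ≈ 2.677 PJ

Final answer: 2.677 PJ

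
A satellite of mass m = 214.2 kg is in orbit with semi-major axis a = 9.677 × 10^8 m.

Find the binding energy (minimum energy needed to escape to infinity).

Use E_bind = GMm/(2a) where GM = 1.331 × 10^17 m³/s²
a = 9.677 × 10^8 m
GM = 1.331 × 10^17 m³/s²
m = 214.2 kg
GMm = 1.331 × 10^17 × 214.2 = 2.851 × 10^19 m³·kg/s²
2a = 1.9354 × 10^9 m
E_bind = GMm/(2a) = 1.47308 × 10^10 J ≈ 14.73 GJ

Final answer: 14.73 GJ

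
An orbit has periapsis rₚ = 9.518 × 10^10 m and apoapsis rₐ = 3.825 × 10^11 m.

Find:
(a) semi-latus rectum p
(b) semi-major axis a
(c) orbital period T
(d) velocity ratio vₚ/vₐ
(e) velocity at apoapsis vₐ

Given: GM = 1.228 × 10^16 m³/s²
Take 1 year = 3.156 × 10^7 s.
rₚ = 9.518 × 10^10 m
rₐ = 3.825 × 10^11 m
GM = 1.228 × 10^16 m³/s²
a = (rₚ + rₐ)/2 = 2.3884 × 10^11 m
e = (rₐ − rₚ)/(rₐ + rₚ) = (2.8732 × 10^11) / (4.7768 × 10^11) = 0.601491
(a) 1 − e² = 0.638209;  p = a(1 − e²) = 2.3884 × 10^11 × 0.638209 = 1.5243 × 10^11 m ≈ 1.524 × 10^11 m
(b) a = 2.3884 × 10^11 m ≈ 2.388 × 10^11 m
(c) a³ = 1.36245 × 10^34 m³;  T = 2π √(a³/GM) = 2π × 1.05332 × 10^9 s = 6.61822 × 10^9 s ≈ 209.7 years
(d) vₚ/vₐ = rₐ/rₚ (angular momentum) = (3.825 × 10^11) / (9.518 × 10^10) = 4.0187 ≈ 4.019
(e) vₐ² = GM (2/rₐ − 1/a) = 1.228 × 10^16 × (5.22876 × 10^-12 − 4.1869 × 10^-12) = 12794 m²/s²;  vₐ = 113.11 m/s ≈ 113.1 m/s

Final answer:
(a) semi-latus rectum p = 1.524 × 10^11 m
(b) semi-major axis a = 2.388 × 10^11 m
(c) orbital period T = 209.7 years
(d) velocity ratio vₚ/vₐ = 4.019
(e) velocity at apoapsis vₐ = 113.1 m/s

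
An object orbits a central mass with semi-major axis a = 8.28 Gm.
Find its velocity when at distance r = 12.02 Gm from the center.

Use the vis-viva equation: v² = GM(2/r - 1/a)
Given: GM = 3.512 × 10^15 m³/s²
a = 8.28 Gm = 8.28 × 10^9 m
r = 12.02 Gm = 1.202 × 10^10 m
GM = 3.512 × 10^15 m³/s²
2/r − 1/a = 1.66389 × 10^-10 − 1.20773 × 10^-10 = 4.56164 × 10^-11 m⁻¹
v² = GM (2/r − 1/a) = 160205 m²/s²
v = 400.256 m/s ≈ 400.3 m/s

Final answer: 400.3 m/s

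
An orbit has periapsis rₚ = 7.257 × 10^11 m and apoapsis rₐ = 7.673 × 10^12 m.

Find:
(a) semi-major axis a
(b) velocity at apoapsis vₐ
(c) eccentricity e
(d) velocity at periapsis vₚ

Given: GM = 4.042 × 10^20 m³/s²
rₚ = 7.257 × 10^11 m
rₐ = 7.673 × 10^12 m
GM = 4.042 × 10^20 m³/s²
a = (rₚ + rₐ)/2 = 4.19935 × 10^12 m
e = (rₐ − rₚ)/(rₐ + rₚ) = (6.9473 × 10^12) / (8.3987 × 10^12) = 0.827188
(a) a = 4.19935 × 10^12 m ≈ 4.199 × 10^12 m
(b) vₐ² = GM (2/rₐ − 1/a) = 4.042 × 10^20 × (2.60654 × 10^-13 − 2.38132 × 10^-13) = 9.10345 × 10^6 m²/s²;  vₐ = 3017.19 m/s ≈ 3.017 km/s
(c) e = 0.827188 ≈ 0.8272
(d) vₚ² = GM (2/rₚ − 1/a) = 4.042 × 10^20 × (2.75596 × 10^-12 − 2.38132 × 10^-13) = 1.01771 × 10^9 m²/s²;  vₚ = 31901.5 m/s ≈ 31.9 km/s

Final answer:
(a) semi-major axis a = 4.199 × 10^12 m
(b) velocity at apoapsis vₐ = 3.017 km/s
(c) eccentricity e = 0.8272
(d) velocity at periapsis vₚ = 31.9 km/s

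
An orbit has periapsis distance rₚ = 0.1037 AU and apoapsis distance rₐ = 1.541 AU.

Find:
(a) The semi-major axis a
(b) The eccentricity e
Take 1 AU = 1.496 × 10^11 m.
rₚ = 0.1037 AU = 1.55135 × 10^10 m
rₐ = 1.541 AU = 2.30534 × 10^11 m
(a) a = (rₚ + rₐ)/2 = 1.23024 × 10^11 m ≈ 0.8224 AU
(b) e = (rₐ − rₚ)/(rₐ + rₚ) = (2.1502 × 10^11) / (2.46047 × 10^11) = 0.873898

Final answer:
(a) a = 0.8224 AU
(b) e = 0.8739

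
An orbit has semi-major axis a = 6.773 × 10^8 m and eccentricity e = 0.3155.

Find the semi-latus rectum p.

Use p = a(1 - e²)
a = 6.773 × 10^8 m
e = 0.3155,  e² = 0.0995402,  1 − e² = 0.90046
p = a(1 − e²) = 6.773 × 10^8 m × 0.90046 = 6.09881 × 10^8 m ≈ 6.099 × 10^8 m

Final answer: p = 6.099 × 10^8 m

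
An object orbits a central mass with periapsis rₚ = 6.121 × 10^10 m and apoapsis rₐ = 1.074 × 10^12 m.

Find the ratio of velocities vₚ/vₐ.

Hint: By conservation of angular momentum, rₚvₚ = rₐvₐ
rₚ = 6.121 × 10^10 m
rₐ = 1.074 × 10^12 m
rₚvₚ = rₐvₐ  ⇒  vₚ/vₐ = rₐ/rₚ
vₚ/vₐ = (1.074 × 10^12) / (6.121 × 10^10) = 17.5462

Final answer: vₚ/vₐ = 17.55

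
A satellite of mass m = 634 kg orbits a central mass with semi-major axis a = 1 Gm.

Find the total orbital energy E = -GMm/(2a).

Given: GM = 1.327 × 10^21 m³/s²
a = 1 Gm = 1 × 10^9 m
GM = 1.327 × 10^21 m³/s²
2a = 2 × 10^9 m
GMm = 1.327 × 10^21 × 634 = 8.41318 × 10^23 m³·kg/s²
E = −GMm/(2a) = -4.20659 × 10^14 J ≈ -420.7 TJ

Final answer: -420.7 TJ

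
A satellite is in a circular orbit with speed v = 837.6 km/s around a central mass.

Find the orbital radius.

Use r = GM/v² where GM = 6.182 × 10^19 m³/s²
v = 837.6 km/s = 837600 m/s
GM = 6.182 × 10^19 m³/s²
v² = 7.01574 × 10^11 m²/s²
r = GM/v² = (6.182 × 10^19) / (7.01574 × 10^11) = 8.81162 × 10^7 m ≈ 88.12 Mm

Final answer: 88.12 Mm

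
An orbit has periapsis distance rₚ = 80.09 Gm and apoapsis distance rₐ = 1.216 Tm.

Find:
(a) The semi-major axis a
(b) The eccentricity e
rₚ = 80.09 Gm = 8.009 × 10^10 m
rₐ = 1.216 Tm = 1.216 × 10^12 m
(a) a = (rₚ + rₐ)/2 = 6.48045 × 10^11 m ≈ 648 Gm
(b) e = (rₐ − rₚ)/(rₐ + rₚ) = (1.13591 × 10^12) / (1.29609 × 10^12) = 0.876413

Final answer:
(a) a = 648 Gm
(b) e = 0.8764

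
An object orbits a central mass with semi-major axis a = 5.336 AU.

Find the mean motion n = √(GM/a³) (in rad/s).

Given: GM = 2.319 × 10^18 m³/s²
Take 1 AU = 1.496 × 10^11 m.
a = 5.336 AU = 7.98266 × 10^11 m
GM = 2.319 × 10^18 m³/s²
a³ = 5.08677 × 10^35 m³
GM/a³ = (2.319 × 10^18) / (5.08677 × 10^35) = 4.55888 × 10^-18 s⁻²
n = √(GM/a³) = 2.13515 × 10^-9 rad/s ≈ 2.135 × 10^-9 rad/s

Final answer: n = 2.135 × 10^-9 rad/s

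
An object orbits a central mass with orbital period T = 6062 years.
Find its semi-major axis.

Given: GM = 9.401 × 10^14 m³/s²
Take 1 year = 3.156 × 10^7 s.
T = 6062 years = 1.91317 × 10^11 s
GM = 9.401 × 10^14 m³/s²
Kepler's third law: a³ = GM T² / (4π²)
T² = 3.66021 × 10^22 s²
a³ = (9.401 × 10^14) × (3.66021 × 10^22) / (4π²) = 8.71606 × 10^35 m³
a = (a³)^(1/3) = 9.55227 × 10^11 m ≈ 955.2 Gm

Final answer: 955.2 Gm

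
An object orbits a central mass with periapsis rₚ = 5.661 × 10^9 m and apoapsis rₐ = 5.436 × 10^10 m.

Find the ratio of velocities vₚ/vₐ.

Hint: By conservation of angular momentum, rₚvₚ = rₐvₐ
rₚ = 5.661 × 10^9 m
rₐ = 5.436 × 10^10 m
rₚvₚ = rₐvₐ  ⇒  vₚ/vₐ = rₐ/rₚ
vₚ/vₐ = (5.436 × 10^10) / (5.661 × 10^9) = 9.60254

Final answer: vₚ/vₐ = 9.603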